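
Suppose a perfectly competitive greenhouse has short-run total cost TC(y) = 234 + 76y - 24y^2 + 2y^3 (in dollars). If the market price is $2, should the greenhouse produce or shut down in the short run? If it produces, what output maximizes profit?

Shut down

Strip out fixed cost: VC = 76y - 24y^2 + 2y^3. Then AVC = 76 - 24y + 2y^2 and MC = 76 - 48y + 6y^2.
AVC hits its minimum where MC = AVC, at y = 6, giving min AVC = 76 - 24·6 + 2·6^2 = $4.
Since P = $2 < min AVC = $4, price fails to cover variable cost at any output.
Best response: produce nothing and absorb the $234 fixed cost.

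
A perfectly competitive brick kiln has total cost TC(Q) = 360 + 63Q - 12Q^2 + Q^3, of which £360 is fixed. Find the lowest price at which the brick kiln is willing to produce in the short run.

Short-run supply begins at min AVC. From VC = 63Q - 12Q^2 + Q^3, AVC = 63 - 12Q + Q^2.
dAVC/dQ = -12 + 2Q = 0 gives Q = 6. min AVC = 63 - 12·6 + 6^2 = 27.
So the shutdown price is £27.

£27 per unit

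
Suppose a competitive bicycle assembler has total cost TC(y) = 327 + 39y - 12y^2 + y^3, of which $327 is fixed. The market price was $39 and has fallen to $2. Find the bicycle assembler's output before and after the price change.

AVC = 39 - 12y + y^2, minimized at y = 6 where min AVC = $3. MC = 39 - 24y + 3y^2.
At P = $39 ≥ min AVC, set P = MC on the rising branch: y = 8.
At P = $2 < min AVC = $3, price no longer covers variable cost at any output, so the firm shuts down: y = 0.

Output falls from 8 to 0 (the firm shuts down)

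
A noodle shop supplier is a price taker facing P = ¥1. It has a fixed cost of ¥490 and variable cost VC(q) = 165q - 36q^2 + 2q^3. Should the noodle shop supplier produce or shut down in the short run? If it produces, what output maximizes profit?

From TC, MC = TC'(q) = 165 - 72q + 6q^2 and AVC = VC/q = 165 - 36q + 2q^2.
The AVC parabola has its vertex at q = 36/4 = 9, where AVC = 165 - 36·9 + 2·9^2 = ¥3.
P = ¥1 lies below min AVC = ¥3; no output level covers variable cost.
Shutting down limits the loss to fixed cost, ¥490.

Shut down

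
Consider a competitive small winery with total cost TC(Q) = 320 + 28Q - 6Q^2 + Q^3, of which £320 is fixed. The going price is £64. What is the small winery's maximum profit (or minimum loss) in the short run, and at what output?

Profit = -£104 at Q = 6

AVC = 28 - 6Q + Q^2; min AVC = £19 at Q = 3. Since P = £64 ≥ min AVC, the firm produces.
With MC = 28 - 12Q + 3Q^2, P = MC on the upward-sloping part at Q* = 6.
TR = 64·6 = 384. TC = 320 + 168 = 488. Profit = 384 − 488 = -£104.
By producing, the firm covers all variable cost plus £216 of fixed cost; shutting down would lose the full £320.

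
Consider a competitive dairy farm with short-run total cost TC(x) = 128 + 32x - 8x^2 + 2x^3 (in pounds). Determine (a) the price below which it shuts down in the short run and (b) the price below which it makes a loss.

Shutdown price = £24; break-even price = £64

AVC = 32 - 8x + 2x^2; minimized at x = 2, giving min AVC = £24. That is the shutdown price.
ATC = 128/x + 32 - 8x + 2x^2. Setting dATC/dx = −128/x^2 − 8 + 4x = 0 gives x = 4 (since 4·4^3 − 8·4^2 = 128).
min ATC = 128/4 + 32 − 8·4 + 2·4^2 = £64. That is the break-even price.
Between these two prices the firm operates at a loss; above £64 it earns a profit.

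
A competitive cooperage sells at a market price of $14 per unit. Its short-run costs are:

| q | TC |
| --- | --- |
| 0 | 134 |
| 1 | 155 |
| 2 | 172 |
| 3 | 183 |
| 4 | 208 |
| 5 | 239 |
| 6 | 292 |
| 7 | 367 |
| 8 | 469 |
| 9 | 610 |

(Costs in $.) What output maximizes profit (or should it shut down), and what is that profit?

Tabulate TR − TC: q=0: -134; q=1: -141; q=2: -144; q=3: -141; q=4: -152; q=5: -169; q=6: -208; q=7: -269; q=8: -357; q=9: -484.
Profit is highest at q = 0. Equivalently, the lowest AVC in the table is 49/3 ≈ $16.33 at q = 3, and P = $14 falls below it — price never covers variable cost, so the firm shuts down and loses only its fixed cost.

q = 0 (shut down); profit = -$134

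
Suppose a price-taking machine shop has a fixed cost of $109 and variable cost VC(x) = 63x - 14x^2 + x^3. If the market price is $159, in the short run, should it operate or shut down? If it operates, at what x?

Produce at x = 12

From TC, MC = TC'(x) = 63 - 28x + 3x^2 and AVC = VC/x = 63 - 14x + x^2.
AVC hits its minimum where MC = AVC, at x = 7, giving min AVC = 63 - 14·7 + 7^2 = $14.
P = $159 exceeds min AVC = $14, so the firm stays open.
Solving P = MC: -96 - 28x + 3x^2 = 0 ⇒ x = -8/3 or 12. On the upward-sloping branch, x* = 12.
Check: AVC at x = 12 is $39 ≤ P, so revenue covers variable cost.
Profit = P·x − TC = 159·12 − 577 = $1331.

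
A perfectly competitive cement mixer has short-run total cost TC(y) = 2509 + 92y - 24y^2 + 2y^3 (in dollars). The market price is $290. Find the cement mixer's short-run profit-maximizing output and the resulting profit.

Profit = -$89 at y = 11

AVC = 92 - 24y + 2y^2; min AVC = $20 at y = 6. Since P = $290 ≥ min AVC, the firm produces.
MC = 92 - 48y + 6y^2. Setting P = MC and taking the root on the rising branch gives y* = 11.
TR = 290·11 = 3190. TC = 2509 + 770 = 3279. Profit = 3190 − 3279 = -$89.
Shutting down would mean losing the fixed cost of $2509, so operating at a loss of $89 is better by $2420.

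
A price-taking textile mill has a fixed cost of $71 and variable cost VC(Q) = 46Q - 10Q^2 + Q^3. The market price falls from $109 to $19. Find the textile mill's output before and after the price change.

Output falls from 9 to 0 (the firm shuts down)

MC = 46 - 20Q + 3Q^2; the shutdown threshold is min AVC = $21 (at Q = 5).
With P = $109 above the shutdown price, P = MC gives Q = 9.
At P = $19 < min AVC = $21, price no longer covers variable cost at any output, so the firm shuts down: Q = 0.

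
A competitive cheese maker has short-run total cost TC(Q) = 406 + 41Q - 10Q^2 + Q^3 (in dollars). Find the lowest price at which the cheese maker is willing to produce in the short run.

The firm shuts down when price falls below the minimum of average variable cost. AVC = VC/Q = 41 - 10Q + Q^2.
dAVC/dQ = -10 + 2Q = 0 gives Q = 5. min AVC = 41 - 10·5 + 5^2 = 16.
So the shutdown price is $16.

$16 per unit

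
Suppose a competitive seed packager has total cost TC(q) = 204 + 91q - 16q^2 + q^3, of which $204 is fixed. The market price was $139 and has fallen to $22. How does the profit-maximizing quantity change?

AVC = 91 - 16q + q^2, minimized at q = 8 where min AVC = $27. MC = 91 - 32q + 3q^2.
With P = $139 above the shutdown price, P = MC gives q = 12.
At P = $22 < min AVC = $27, price no longer covers variable cost at any output, so the firm shuts down: q = 0.

Output falls from 12 to 0 (the firm shuts down)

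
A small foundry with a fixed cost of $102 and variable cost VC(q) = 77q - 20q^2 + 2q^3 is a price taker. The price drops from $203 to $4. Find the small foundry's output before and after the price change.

Output falls from 9 to 0 (the firm shuts down)

MC = 77 - 40q + 6q^2; the shutdown threshold is min AVC = $27 (at q = 5).
At P = $203 ≥ min AVC, set P = MC on the rising branch: q = 9.
At P = $4 < min AVC = $27, price no longer covers variable cost at any output, so the firm shuts down: q = 0.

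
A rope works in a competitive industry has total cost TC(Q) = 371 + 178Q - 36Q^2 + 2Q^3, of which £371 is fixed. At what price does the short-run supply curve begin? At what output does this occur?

£16 per unit, at Q = 9

The shutdown price is the minimum of AVC. VC = 178Q - 36Q^2 + 2Q^3, so AVC = 178 - 36Q + 2Q^2.
dAVC/dQ = -36 + 4Q = 0 gives Q = 9. min AVC = 178 - 36·9 + 2·9^2 = 16.
The firm shuts down for any P below £16.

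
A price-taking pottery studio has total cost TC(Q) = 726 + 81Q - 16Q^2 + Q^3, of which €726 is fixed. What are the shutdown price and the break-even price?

AVC = 81 - 16Q + Q^2; minimized at Q = 8, giving min AVC = €17. That is the shutdown price.
ATC = 726/Q + 81 - 16Q + Q^2. Setting dATC/dQ = −726/Q^2 − 16 + 2Q = 0 gives Q = 11 (since 2·11^3 − 16·11^2 = 726).
min ATC = 726/11 + 81 − 16·11 + 11^2 = €92. That is the break-even price.
Between these two prices the firm operates at a loss; above €92 it earns a profit.

Shutdown price = €17; break-even price = €92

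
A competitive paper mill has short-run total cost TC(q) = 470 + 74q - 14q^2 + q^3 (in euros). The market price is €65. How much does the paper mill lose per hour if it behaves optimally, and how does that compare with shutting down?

Profit = -€146 at q = 9

AVC = 74 - 14q + q^2 has its minimum €25 at q = 7; price €65 clears that bar, so the firm operates.
With MC = 74 - 28q + 3q^2, P = MC on the upward-sloping part at q* = 9.
TR = 65·9 = 585. TC = 470 + 261 = 731. Profit = 585 − 731 = -€146.
That loss of €146 beats the €470 the firm would lose by shutting down; producing recovers €324 of fixed cost.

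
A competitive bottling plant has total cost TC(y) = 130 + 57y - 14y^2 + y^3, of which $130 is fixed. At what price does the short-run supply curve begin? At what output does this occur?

$8 per unit, at y = 7

The firm shuts down when price falls below the minimum of average variable cost. AVC = VC/y = 57 - 14y + y^2.
At the minimum of AVC, MC = AVC. MC = 57 - 28y + 3y^2; setting MC = AVC gives 2y^2 - 14y = 0, so y = 7. min AVC = 8.
For P < $8 the firm produces nothing.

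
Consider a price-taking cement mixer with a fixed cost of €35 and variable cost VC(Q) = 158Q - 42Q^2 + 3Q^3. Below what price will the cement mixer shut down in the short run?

€11 per unit

The shutdown price is the minimum of AVC. VC = 158Q - 42Q^2 + 3Q^3, so AVC = 158 - 42Q + 3Q^2.
dAVC/dQ = -42 + 6Q = 0 gives Q = 7. min AVC = 158 - 42·7 + 3·7^2 = 11.
The firm shuts down for any P below €11.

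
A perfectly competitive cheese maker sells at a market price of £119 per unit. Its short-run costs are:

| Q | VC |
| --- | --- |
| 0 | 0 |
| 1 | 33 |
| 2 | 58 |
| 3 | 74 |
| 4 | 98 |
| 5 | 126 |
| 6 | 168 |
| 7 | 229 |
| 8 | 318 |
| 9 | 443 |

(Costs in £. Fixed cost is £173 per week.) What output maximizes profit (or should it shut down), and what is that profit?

Q = 8; profit = £461

Compute π = P·Q − TC at each output: Q=0: -173; Q=1: -87; Q=2: 7; Q=3: 110; Q=4: 205; Q=5: 296; Q=6: 373; Q=7: 431; Q=8: 461; Q=9: 455.
Profit is maximized at Q = 8. AVC there is 318/8 = £39.75 ≤ P, so producing beats shutting down (which would give -£173).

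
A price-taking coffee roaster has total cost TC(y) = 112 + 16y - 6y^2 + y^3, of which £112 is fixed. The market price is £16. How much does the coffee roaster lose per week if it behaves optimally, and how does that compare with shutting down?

AVC = 16 - 6y + y^2; min AVC = £7 at y = 3. Since P = £16 ≥ min AVC, the firm produces.
MC = 16 - 12y + 3y^2. Setting P = MC and taking the root on the rising branch gives y* = 4.
TR = 16·4 = 64. TC = 112 + 32 = 144. Profit = 64 − 144 = -£80.
Shutting down would mean losing the fixed cost of £112, so operating at a loss of £80 is better by £32.

Profit = -£80 at y = 4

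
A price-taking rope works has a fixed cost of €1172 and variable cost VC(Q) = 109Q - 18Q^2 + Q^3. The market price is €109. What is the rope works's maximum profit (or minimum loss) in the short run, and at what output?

AVC = 109 - 18Q + Q^2; min AVC = €28 at Q = 9. Since P = €109 ≥ min AVC, the firm produces.
MC = 109 - 36Q + 3Q^2. Setting P = MC and taking the root on the rising branch gives Q* = 12.
TR = 109·12 = 1308. TC = 1172 + 444 = 1616. Profit = 1308 − 1616 = -€308.
That loss of €308 beats the €1172 the firm would lose by shutting down; producing recovers €864 of fixed cost.

Profit = -€308 at Q = 12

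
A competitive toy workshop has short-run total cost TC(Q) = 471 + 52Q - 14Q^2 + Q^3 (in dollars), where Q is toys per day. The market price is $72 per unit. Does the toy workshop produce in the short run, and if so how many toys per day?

Strip out fixed cost: VC = 52Q - 14Q^2 + Q^3. Then AVC = 52 - 14Q + Q^2 and MC = 52 - 28Q + 3Q^2.
The AVC parabola has its vertex at Q = 14/2 = 7, where AVC = 52 - 14·7 + 7^2 = $3.
P = $72 exceeds min AVC = $3, so the firm stays open.
Solving P = MC: -20 - 28Q + 3Q^2 = 0 ⇒ Q = -2/3 or 10. On the upward-sloping branch, Q* = 10.
Check: AVC at Q = 10 is $12 ≤ P, so revenue covers variable cost.
Profit = P·Q − TC = 72·10 − 591 = $129.

Produce at Q = 10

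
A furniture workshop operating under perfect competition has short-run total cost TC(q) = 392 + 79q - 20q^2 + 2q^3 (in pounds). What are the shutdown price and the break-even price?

Shutdown price = £29; break-even price = £93

AVC = 79 - 20q + 2q^2; minimized at q = 5, giving min AVC = £29. That is the shutdown price.
ATC = 392/q + 79 - 20q + 2q^2. Setting dATC/dq = −392/q^2 − 20 + 4q = 0 gives q = 7 (since 4·7^3 − 20·7^2 = 392).
min ATC = 392/7 + 79 − 20·7 + 2·7^2 = £93. That is the break-even price.
Between these two prices the firm operates at a loss; above £93 it earns a profit.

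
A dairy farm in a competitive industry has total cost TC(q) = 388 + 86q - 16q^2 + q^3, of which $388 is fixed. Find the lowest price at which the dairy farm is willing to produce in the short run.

The firm shuts down when price falls below the minimum of average variable cost. AVC = VC/q = 86 - 16q + q^2.
dAVC/dq = -16 + 2q = 0 gives q = 8. min AVC = 86 - 16·8 + 8^2 = 22.
So the shutdown price is $22.

$22 per unit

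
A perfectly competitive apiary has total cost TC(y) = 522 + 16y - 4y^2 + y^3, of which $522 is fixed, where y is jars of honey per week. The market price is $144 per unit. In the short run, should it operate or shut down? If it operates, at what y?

Produce at y = 8

Strip out fixed cost: VC = 16y - 4y^2 + y^3. Then AVC = 16 - 4y + y^2 and MC = 16 - 8y + 3y^2.
The AVC parabola has its vertex at y = 4/2 = 2, where AVC = 16 - 4·2 + 2^2 = $12.
Because $144 ≥ $12, revenue can cover variable cost; the firm operates.
Solving P = MC: -128 - 8y + 3y^2 = 0 ⇒ y = -16/3 or 8. On the upward-sloping branch, y* = 8.
Check: AVC at y = 8 is $48 ≤ P, so revenue covers variable cost.
Profit = P·y − TC = 144·8 − 906 = $246.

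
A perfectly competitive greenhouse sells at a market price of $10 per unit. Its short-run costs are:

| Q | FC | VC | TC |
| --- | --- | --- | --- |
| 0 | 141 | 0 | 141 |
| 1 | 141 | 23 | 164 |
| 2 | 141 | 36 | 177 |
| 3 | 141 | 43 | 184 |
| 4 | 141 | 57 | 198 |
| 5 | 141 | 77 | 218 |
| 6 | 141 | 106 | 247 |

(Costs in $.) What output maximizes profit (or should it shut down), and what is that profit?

Q = 0 (shut down); profit = -$141

Tabulate TR − TC: Q=0: -141; Q=1: -154; Q=2: -157; Q=3: -154; Q=4: -158; Q=5: -168; Q=6: -187.
Profit is highest at Q = 0. Equivalently, the lowest AVC in the table is 57/4 ≈ $14.25 at Q = 4, and P = $10 falls below it — price never covers variable cost, so the firm shuts down and loses only its fixed cost.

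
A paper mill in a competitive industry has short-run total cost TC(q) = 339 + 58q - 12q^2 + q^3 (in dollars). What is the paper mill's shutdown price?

The shutdown price is the minimum of AVC. VC = 58q - 12q^2 + q^3, so AVC = 58 - 12q + q^2.
At the minimum of AVC, MC = AVC. MC = 58 - 24q + 3q^2; setting MC = AVC gives 2q^2 - 12q = 0, so q = 6. min AVC = 22.
So the shutdown price is $22.

$22 per unit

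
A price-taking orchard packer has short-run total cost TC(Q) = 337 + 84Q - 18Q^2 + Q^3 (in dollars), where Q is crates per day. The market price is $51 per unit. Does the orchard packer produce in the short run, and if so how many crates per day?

Produce at Q = 11

Variable cost is VC = 84Q - 18Q^2 + Q^3, so AVC = VC/Q = 84 - 18Q + Q^2 and MC = dTC/dQ = 84 - 36Q + 3Q^2.
AVC is minimized where dAVC/dQ = -18 + 2Q = 0, at Q = 9; min AVC = 84 - 18·9 + 9^2 = $3.
Since P = $51 ≥ min AVC = $3, price covers variable cost and the firm should produce.
Set P = MC: 51 = 84 - 36Q + 3Q^2 → 33 - 36Q + 3Q^2 = 0. The roots are Q = 1 and Q = 11; the profit-maximizing output is on the rising part of MC, so Q* = 11.
Check: AVC at Q = 11 is $7 ≤ P, so revenue covers variable cost.
Profit = P·Q − TC = 51·11 − 414 = $147.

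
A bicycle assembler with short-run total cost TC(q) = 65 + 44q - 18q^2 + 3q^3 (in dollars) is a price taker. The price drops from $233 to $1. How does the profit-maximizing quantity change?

Output falls from 7 to 0 (the firm shuts down)

AVC = 44 - 18q + 3q^2, minimized at q = 3 where min AVC = $17. MC = 44 - 36q + 9q^2.
With P = $233 above the shutdown price, P = MC gives q = 7.
At P = $1 < min AVC = $17, price no longer covers variable cost at any output, so the firm shuts down: q = 0.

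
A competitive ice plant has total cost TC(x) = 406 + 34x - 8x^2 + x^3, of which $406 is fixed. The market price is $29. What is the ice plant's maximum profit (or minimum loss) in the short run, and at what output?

Profit = -$356 at x = 5

AVC = 34 - 8x + x^2; min AVC = $18 at x = 4. Since P = $29 ≥ min AVC, the firm produces.
With MC = 34 - 16x + 3x^2, P = MC on the upward-sloping part at x* = 5.
TR = 29·5 = 145. TC = 406 + 95 = 501. Profit = 145 − 501 = -$356.
By producing, the firm covers all variable cost plus $50 of fixed cost; shutting down would lose the full $406.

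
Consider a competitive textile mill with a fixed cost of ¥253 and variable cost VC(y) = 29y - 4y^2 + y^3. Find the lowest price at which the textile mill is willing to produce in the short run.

The firm shuts down when price falls below the minimum of average variable cost. AVC = VC/y = 29 - 4y + y^2.
At the minimum of AVC, MC = AVC. MC = 29 - 8y + 3y^2; setting MC = AVC gives 2y^2 - 4y = 0, so y = 2. min AVC = 25.
The firm shuts down for any P below ¥25.

¥25 per unit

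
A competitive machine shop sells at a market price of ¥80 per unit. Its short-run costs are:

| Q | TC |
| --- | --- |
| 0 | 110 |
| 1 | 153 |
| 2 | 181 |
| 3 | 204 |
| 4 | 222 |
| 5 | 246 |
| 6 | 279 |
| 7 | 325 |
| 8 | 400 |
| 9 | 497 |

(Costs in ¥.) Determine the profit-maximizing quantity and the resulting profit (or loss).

Profit at each row (π = 80Q − TC): Q=0: -110; Q=1: -73; Q=2: -21; Q=3: 36; Q=4: 98; Q=5: 154; Q=6: 201; Q=7: 235; Q=8: 240; Q=9: 223.
Profit is maximized at Q = 8. AVC there is 290/8 = ¥36.25 ≤ P, so producing beats shutting down (which would give -¥110).

Q = 8; profit = ¥240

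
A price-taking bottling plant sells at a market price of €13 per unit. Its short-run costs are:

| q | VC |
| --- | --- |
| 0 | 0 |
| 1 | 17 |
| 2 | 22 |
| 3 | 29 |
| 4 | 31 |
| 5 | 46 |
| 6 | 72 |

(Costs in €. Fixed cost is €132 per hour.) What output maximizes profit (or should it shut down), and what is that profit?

q = 4; profit = -€111

Compute π = P·q − TC at each output: q=0: -132; q=1: -136; q=2: -128; q=3: -122; q=4: -111; q=5: -113; q=6: -126.
Profit is maximized at q = 4. AVC there is 31/4 = €7.75 ≤ P, so producing beats shutting down (which would give -€132).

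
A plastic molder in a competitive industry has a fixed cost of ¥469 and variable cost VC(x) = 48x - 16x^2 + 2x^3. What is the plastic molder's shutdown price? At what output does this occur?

The firm shuts down when price falls below the minimum of average variable cost. AVC = VC/x = 48 - 16x + 2x^2.
At the minimum of AVC, MC = AVC. MC = 48 - 32x + 6x^2; setting MC = AVC gives 4x^2 - 16x = 0, so x = 4. min AVC = 16.
For P < ¥16 the firm produces nothing.

¥16 per unit, at x = 4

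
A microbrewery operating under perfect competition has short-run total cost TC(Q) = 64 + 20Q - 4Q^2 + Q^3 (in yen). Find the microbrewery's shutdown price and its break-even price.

AVC = 20 - 4Q + Q^2; minimized at Q = 2, giving min AVC = ¥16. That is the shutdown price.
ATC = 64/Q + 20 - 4Q + Q^2. Setting dATC/dQ = −64/Q^2 − 4 + 2Q = 0 gives Q = 4 (since 2·4^3 − 4·4^2 = 64).
min ATC = 64/4 + 20 − 4·4 + 4^2 = ¥36. That is the break-even price.
Between these two prices the firm operates at a loss; above ¥36 it earns a profit.

Shutdown price = ¥16; break-even price = ¥36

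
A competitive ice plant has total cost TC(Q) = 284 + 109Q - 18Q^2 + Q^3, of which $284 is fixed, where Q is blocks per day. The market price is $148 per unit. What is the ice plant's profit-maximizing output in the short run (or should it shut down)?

Produce at Q = 13

From TC, MC = TC'(Q) = 109 - 36Q + 3Q^2 and AVC = VC/Q = 109 - 18Q + Q^2.
AVC hits its minimum where MC = AVC, at Q = 9, giving min AVC = 109 - 18·9 + 9^2 = $28.
P = $148 exceeds min AVC = $28, so the firm stays open.
Set P = MC: 148 = 109 - 36Q + 3Q^2 → -39 - 36Q + 3Q^2 = 0. The roots are Q = -1 and Q = 13; the profit-maximizing output is on the rising part of MC, so Q* = 13.
Check: AVC at Q = 13 is $44 ≤ P, so revenue covers variable cost.
Profit = P·Q − TC = 148·13 − 856 = $1068.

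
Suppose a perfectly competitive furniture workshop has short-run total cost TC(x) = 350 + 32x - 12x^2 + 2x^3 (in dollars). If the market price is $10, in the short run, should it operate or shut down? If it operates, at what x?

Shut down

From TC, MC = TC'(x) = 32 - 24x + 6x^2 and AVC = VC/x = 32 - 12x + 2x^2.
The AVC parabola has its vertex at x = 12/4 = 3, where AVC = 32 - 12·3 + 2·3^2 = $14.
Since P = $10 < min AVC = $14, price fails to cover variable cost at any output.
Best response: produce nothing and absorb the $350 fixed cost.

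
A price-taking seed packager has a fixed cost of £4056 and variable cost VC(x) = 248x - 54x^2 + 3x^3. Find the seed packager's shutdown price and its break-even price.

Shutdown price = £5; break-even price = £365

Shutdown price = min AVC. AVC = 248 - 54x + 3x^2, with vertex at x = 9 and minimum £5.
ATC = 4056/x + 248 - 54x + 3x^2. Setting dATC/dx = −4056/x^2 − 54 + 6x = 0 gives x = 13 (since 6·13^3 − 54·13^2 = 4056).
min ATC = 4056/13 + 248 − 54·13 + 3·13^2 = £365. That is the break-even price.
Between these two prices the firm operates at a loss; above £365 it earns a profit.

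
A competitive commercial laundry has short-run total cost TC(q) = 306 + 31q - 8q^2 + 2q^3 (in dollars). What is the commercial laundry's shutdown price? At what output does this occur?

The firm shuts down when price falls below the minimum of average variable cost. AVC = VC/q = 31 - 8q + 2q^2.
At the minimum of AVC, MC = AVC. MC = 31 - 16q + 6q^2; setting MC = AVC gives 4q^2 - 8q = 0, so q = 2. min AVC = 23.
The firm shuts down for any P below $23.

$23 per unit, at q = 2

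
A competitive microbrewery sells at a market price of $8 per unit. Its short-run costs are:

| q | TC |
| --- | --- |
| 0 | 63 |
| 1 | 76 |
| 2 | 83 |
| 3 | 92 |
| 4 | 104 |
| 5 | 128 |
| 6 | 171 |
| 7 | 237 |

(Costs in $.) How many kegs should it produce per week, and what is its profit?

Compute π = P·q − TC at each output: q=0: -63; q=1: -68; q=2: -67; q=3: -68; q=4: -72; q=5: -88; q=6: -123; q=7: -181.
Profit is highest at q = 0. Equivalently, the lowest AVC in the table is 29/3 ≈ $9.67 at q = 3, and P = $8 falls below it — price never covers variable cost, so the firm shuts down and loses only its fixed cost.

q = 0 (shut down); profit = -$63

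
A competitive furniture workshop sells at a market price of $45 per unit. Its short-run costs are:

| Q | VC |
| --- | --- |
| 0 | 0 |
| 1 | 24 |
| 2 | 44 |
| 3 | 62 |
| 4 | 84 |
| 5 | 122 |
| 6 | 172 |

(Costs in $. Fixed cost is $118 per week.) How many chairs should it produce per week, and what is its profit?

Q = 5; profit = -$15

Profit at each row (π = 45Q − TC): Q=0: -118; Q=1: -97; Q=2: -72; Q=3: -45; Q=4: -22; Q=5: -15; Q=6: -20.
Profit is maximized at Q = 5. AVC there is 122/5 = $24.40 ≤ P, so producing beats shutting down (which would give -$118).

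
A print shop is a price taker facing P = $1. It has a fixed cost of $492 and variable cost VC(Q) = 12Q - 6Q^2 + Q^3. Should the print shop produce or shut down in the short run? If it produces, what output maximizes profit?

Shut down

Variable cost is VC = 12Q - 6Q^2 + Q^3, so AVC = VC/Q = 12 - 6Q + Q^2 and MC = dTC/dQ = 12 - 12Q + 3Q^2.
AVC is minimized where dAVC/dQ = -6 + 2Q = 0, at Q = 3; min AVC = 12 - 6·3 + 3^2 = $3.
With P < min AVC ($1 < $3), every unit sold adds to the loss.
The firm minimizes its loss by shutting down and losing only its fixed cost of $492.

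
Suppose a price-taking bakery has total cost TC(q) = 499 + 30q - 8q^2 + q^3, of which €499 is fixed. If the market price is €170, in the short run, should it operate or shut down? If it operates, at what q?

Produce at q = 10

Variable cost is VC = 30q - 8q^2 + q^3, so AVC = VC/q = 30 - 8q + q^2 and MC = dTC/dq = 30 - 16q + 3q^2.
AVC hits its minimum where MC = AVC, at q = 4, giving min AVC = 30 - 8·4 + 4^2 = €14.
Since P = €170 ≥ min AVC = €14, price covers variable cost and the firm should produce.
P = MC gives -140 - 16q + 3q^2 = 0, with roots -14/3 and 10. Take the larger (rising MC): q* = 10.
Check: AVC at q = 10 is €50 ≤ P, so revenue covers variable cost.
Profit = P·q − TC = 170·10 − 999 = €701.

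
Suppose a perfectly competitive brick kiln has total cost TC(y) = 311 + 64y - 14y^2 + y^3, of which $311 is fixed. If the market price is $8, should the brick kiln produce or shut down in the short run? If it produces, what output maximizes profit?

Shut down

Strip out fixed cost: VC = 64y - 14y^2 + y^3. Then AVC = 64 - 14y + y^2 and MC = 64 - 28y + 3y^2.
AVC is minimized where dAVC/dy = -14 + 2y = 0, at y = 7; min AVC = 64 - 14·7 + 7^2 = $15.
With P < min AVC ($8 < $15), every unit sold adds to the loss.
Best response: produce nothing and absorb the $311 fixed cost.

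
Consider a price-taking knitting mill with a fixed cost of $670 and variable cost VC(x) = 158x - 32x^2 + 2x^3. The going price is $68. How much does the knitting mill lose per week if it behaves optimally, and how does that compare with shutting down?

AVC = 158 - 32x + 2x^2 has its minimum $30 at x = 8; price $68 clears that bar, so the firm operates.
MC = 158 - 64x + 6x^2. Setting P = MC and taking the root on the rising branch gives x* = 9.
TR = 68·9 = 612. TC = 670 + 288 = 958. Profit = 612 − 958 = -$346.
By producing, the firm covers all variable cost plus $324 of fixed cost; shutting down would lose the full $670.

Profit = -$346 at x = 9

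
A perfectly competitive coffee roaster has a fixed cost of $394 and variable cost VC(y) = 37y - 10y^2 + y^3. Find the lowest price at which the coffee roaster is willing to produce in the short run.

Short-run supply begins at min AVC. From VC = 37y - 10y^2 + y^3, AVC = 37 - 10y + y^2.
dAVC/dy = -10 + 2y = 0 gives y = 5. min AVC = 37 - 10·5 + 5^2 = 12.
For P < $12 the firm produces nothing.

$12 per unit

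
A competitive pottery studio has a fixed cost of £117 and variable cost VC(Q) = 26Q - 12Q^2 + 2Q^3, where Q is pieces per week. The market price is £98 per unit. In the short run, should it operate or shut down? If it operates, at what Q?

Variable cost is VC = 26Q - 12Q^2 + 2Q^3, so AVC = VC/Q = 26 - 12Q + 2Q^2 and MC = dTC/dQ = 26 - 24Q + 6Q^2.
AVC is minimized where dAVC/dQ = -12 + 4Q = 0, at Q = 3; min AVC = 26 - 12·3 + 2·3^2 = £8.
Since P = £98 ≥ min AVC = £8, price covers variable cost and the firm should produce.
P = MC gives -72 - 24Q + 6Q^2 = 0, with roots -2 and 6. Take the larger (rising MC): Q* = 6.
Check: AVC at Q = 6 is £26 ≤ P, so revenue covers variable cost.
Profit = P·Q − TC = 98·6 − 273 = £315.

Produce at Q = 6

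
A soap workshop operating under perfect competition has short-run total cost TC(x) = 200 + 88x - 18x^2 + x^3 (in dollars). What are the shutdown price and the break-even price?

Shutdown price = $7; break-even price = $28

Shutdown price = min AVC. AVC = 88 - 18x + x^2, with vertex at x = 9 and minimum $7.
ATC = 200/x + 88 - 18x + x^2. Setting dATC/dx = −200/x^2 − 18 + 2x = 0 gives x = 10 (since 2·10^3 − 18·10^2 = 200).
min ATC = 200/10 + 88 − 18·10 + 10^2 = $28. That is the break-even price.
For $7 ≤ P < $28 the firm produces at a loss; below $7 it shuts down.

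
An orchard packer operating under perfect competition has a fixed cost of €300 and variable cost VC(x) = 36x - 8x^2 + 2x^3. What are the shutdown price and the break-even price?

Shutdown price = €28; break-even price = €106

Shutdown price = min AVC. AVC = 36 - 8x + 2x^2, with vertex at x = 2 and minimum €28.
ATC = 300/x + 36 - 8x + 2x^2. Setting dATC/dx = −300/x^2 − 8 + 4x = 0 gives x = 5 (since 4·5^3 − 8·5^2 = 300).
min ATC = 300/5 + 36 − 8·5 + 2·5^2 = €106. That is the break-even price.
For €28 ≤ P < €106 the firm produces at a loss; below €28 it shuts down.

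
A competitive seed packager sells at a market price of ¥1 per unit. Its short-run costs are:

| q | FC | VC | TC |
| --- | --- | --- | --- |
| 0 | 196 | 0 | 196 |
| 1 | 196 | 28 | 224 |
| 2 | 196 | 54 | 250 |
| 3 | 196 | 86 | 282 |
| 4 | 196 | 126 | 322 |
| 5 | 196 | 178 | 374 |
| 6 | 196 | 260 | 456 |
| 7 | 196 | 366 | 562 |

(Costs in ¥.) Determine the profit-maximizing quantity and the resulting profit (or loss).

Profit at each row (π = 1q − TC): q=0: -196; q=1: -223; q=2: -248; q=3: -279; q=4: -318; q=5: -369; q=6: -450; q=7: -555.
Profit is highest at q = 0. Equivalently, the lowest AVC in the table is 54/2 ≈ ¥27 at q = 2, and P = ¥1 falls below it — price never covers variable cost, so the firm shuts down and loses only its fixed cost.

q = 0 (shut down); profit = -¥196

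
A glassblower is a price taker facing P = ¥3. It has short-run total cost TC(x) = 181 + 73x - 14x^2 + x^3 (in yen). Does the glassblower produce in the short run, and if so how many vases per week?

Variable cost is VC = 73x - 14x^2 + x^3, so AVC = VC/x = 73 - 14x + x^2 and MC = dTC/dx = 73 - 28x + 3x^2.
The AVC parabola has its vertex at x = 14/2 = 7, where AVC = 73 - 14·7 + 7^2 = ¥24.
P = ¥3 lies below min AVC = ¥24; no output level covers variable cost.
Best response: produce nothing and absorb the ¥181 fixed cost.

Shut down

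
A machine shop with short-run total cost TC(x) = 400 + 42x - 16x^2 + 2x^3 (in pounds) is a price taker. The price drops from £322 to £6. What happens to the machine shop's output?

MC = 42 - 32x + 6x^2; the shutdown threshold is min AVC = £10 (at x = 4).
With P = £322 above the shutdown price, P = MC gives x = 10.
At P = £6 < min AVC = £10, price no longer covers variable cost at any output, so the firm shuts down: x = 0.

Output falls from 10 to 0 (the firm shuts down)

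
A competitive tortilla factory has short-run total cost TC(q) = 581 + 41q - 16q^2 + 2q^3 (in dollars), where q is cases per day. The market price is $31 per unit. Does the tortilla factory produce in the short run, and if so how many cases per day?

Produce at q = 5

Strip out fixed cost: VC = 41q - 16q^2 + 2q^3. Then AVC = 41 - 16q + 2q^2 and MC = 41 - 32q + 6q^2.
The AVC parabola has its vertex at q = 16/4 = 4, where AVC = 41 - 16·4 + 2·4^2 = $9.
Because $31 ≥ $9, revenue can cover variable cost; the firm operates.
Solving P = MC: 10 - 32q + 6q^2 = 0 ⇒ q = 1/3 or 5. On the upward-sloping branch, q* = 5.
Check: AVC at q = 5 is $11 ≤ P, so revenue covers variable cost.
Profit = P·q − TC = 31·5 − 636 = -$481, a loss, but smaller than the $581 fixed cost the firm would lose by shutting down.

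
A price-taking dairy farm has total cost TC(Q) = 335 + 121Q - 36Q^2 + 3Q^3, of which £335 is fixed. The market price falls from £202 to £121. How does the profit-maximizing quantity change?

AVC = 121 - 36Q + 3Q^2, minimized at Q = 6 where min AVC = £13. MC = 121 - 72Q + 9Q^2.
With P = £202 above the shutdown price, P = MC gives Q = 9.
At P = £121 ≥ min AVC, set P = MC: Q = 8. The firm stays open but cuts output.

Output falls from 9 to 8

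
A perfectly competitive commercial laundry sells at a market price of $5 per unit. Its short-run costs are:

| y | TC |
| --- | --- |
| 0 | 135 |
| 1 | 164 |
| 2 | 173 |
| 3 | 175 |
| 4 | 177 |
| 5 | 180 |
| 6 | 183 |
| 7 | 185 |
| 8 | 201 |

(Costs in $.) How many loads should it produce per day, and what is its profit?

y = 0 (shut down); profit = -$135

Tabulate TR − TC: y=0: -135; y=1: -159; y=2: -163; y=3: -160; y=4: -157; y=5: -155; y=6: -153; y=7: -150; y=8: -161.
Profit is highest at y = 0. Equivalently, the lowest AVC in the table is 50/7 ≈ $7.14 at y = 7, and P = $5 falls below it — price never covers variable cost, so the firm shuts down and loses only its fixed cost.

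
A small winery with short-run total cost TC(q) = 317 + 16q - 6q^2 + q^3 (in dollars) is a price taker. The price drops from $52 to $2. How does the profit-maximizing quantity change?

Output falls from 6 to 0 (the firm shuts down)

MC = 16 - 12q + 3q^2; the shutdown threshold is min AVC = $7 (at q = 3).
With P = $52 above the shutdown price, P = MC gives q = 6.
At P = $2 < min AVC = $7, price no longer covers variable cost at any output, so the firm shuts down: q = 0.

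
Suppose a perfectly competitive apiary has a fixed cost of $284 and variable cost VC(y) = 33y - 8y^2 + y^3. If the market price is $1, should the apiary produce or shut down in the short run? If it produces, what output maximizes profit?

Shut down

Variable cost is VC = 33y - 8y^2 + y^3, so AVC = VC/y = 33 - 8y + y^2 and MC = dTC/dy = 33 - 16y + 3y^2.
AVC hits its minimum where MC = AVC, at y = 4, giving min AVC = 33 - 8·4 + 4^2 = $17.
P = $1 lies below min AVC = $17; no output level covers variable cost.
Best response: produce nothing and absorb the $284 fixed cost.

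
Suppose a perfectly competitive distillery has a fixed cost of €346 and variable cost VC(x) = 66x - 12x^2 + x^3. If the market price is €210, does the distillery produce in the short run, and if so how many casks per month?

From TC, MC = TC'(x) = 66 - 24x + 3x^2 and AVC = VC/x = 66 - 12x + x^2.
AVC is minimized where dAVC/dx = -12 + 2x = 0, at x = 6; min AVC = 66 - 12·6 + 6^2 = €30.
P = €210 exceeds min AVC = €30, so the firm stays open.
P = MC gives -144 - 24x + 3x^2 = 0, with roots -4 and 12. Take the larger (rising MC): x* = 12.
Check: AVC at x = 12 is €66 ≤ P, so revenue covers variable cost.
Profit = P·x − TC = 210·12 − 1138 = €1382.

Produce at x = 12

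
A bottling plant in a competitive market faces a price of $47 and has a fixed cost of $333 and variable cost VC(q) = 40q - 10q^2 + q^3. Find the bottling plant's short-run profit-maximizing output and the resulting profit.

AVC = 40 - 10q + q^2 has its minimum $15 at q = 5; price $47 clears that bar, so the firm operates.
MC = 40 - 20q + 3q^2. Setting P = MC and taking the root on the rising branch gives q* = 7.
TR = 47·7 = 329. TC = 333 + 133 = 466. Profit = 329 − 466 = -$137.
That loss of $137 beats the $333 the firm would lose by shutting down; producing recovers $196 of fixed cost.

Profit = -$137 at q = 7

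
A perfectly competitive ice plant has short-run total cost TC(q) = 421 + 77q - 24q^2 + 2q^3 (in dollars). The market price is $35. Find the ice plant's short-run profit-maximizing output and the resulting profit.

AVC = 77 - 24q + 2q^2; min AVC = $5 at q = 6. Since P = $35 ≥ min AVC, the firm produces.
MC = 77 - 48q + 6q^2. Setting P = MC and taking the root on the rising branch gives q* = 7.
TR = 35·7 = 245. TC = 421 + 49 = 470. Profit = 245 − 470 = -$225.
Shutting down would mean losing the fixed cost of $421, so operating at a loss of $225 is better by $196.

Profit = -$225 at q = 7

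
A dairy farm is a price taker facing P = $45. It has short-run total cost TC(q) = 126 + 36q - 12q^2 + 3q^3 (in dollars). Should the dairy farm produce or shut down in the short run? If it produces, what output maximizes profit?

Strip out fixed cost: VC = 36q - 12q^2 + 3q^3. Then AVC = 36 - 12q + 3q^2 and MC = 36 - 24q + 9q^2.
The AVC parabola has its vertex at q = 12/6 = 2, where AVC = 36 - 12·2 + 3·2^2 = $24.
Because $45 ≥ $24, revenue can cover variable cost; the firm operates.
Solving P = MC: -9 - 24q + 9q^2 = 0 ⇒ q = -1/3 or 3. On the upward-sloping branch, q* = 3.
Check: AVC at q = 3 is $27 ≤ P, so revenue covers variable cost.
Profit = P·q − TC = 45·3 − 207 = -$72, a loss, but smaller than the $126 fixed cost the firm would lose by shutting down.

Produce at q = 3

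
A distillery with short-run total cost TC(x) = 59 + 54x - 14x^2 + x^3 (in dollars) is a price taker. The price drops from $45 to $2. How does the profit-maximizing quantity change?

Output falls from 9 to 0 (the firm shuts down)

AVC = 54 - 14x + x^2, minimized at x = 7 where min AVC = $5. MC = 54 - 28x + 3x^2.
At P = $45 ≥ min AVC, set P = MC on the rising branch: x = 9.
At P = $2 < min AVC = $5, price no longer covers variable cost at any output, so the firm shuts down: x = 0.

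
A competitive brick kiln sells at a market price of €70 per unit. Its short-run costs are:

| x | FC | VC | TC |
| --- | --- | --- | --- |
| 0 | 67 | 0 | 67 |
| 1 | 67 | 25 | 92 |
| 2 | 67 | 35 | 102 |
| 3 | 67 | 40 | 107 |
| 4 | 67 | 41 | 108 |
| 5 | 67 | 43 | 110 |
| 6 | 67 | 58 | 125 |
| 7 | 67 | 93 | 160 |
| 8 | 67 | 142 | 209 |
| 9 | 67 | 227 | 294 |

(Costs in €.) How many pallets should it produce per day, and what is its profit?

x = 8; profit = €351

Compute π = P·x − TC at each output: x=0: -67; x=1: -22; x=2: 38; x=3: 103; x=4: 172; x=5: 240; x=6: 295; x=7: 330; x=8: 351; x=9: 336.
Profit is maximized at x = 8. AVC there is 142/8 = €17.75 ≤ P, so producing beats shutting down (which would give -€67).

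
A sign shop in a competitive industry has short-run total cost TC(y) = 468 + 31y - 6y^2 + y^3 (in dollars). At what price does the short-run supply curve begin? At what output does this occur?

The shutdown price is the minimum of AVC. VC = 31y - 6y^2 + y^3, so AVC = 31 - 6y + y^2.
dAVC/dy = -6 + 2y = 0 gives y = 3. min AVC = 31 - 6·3 + 3^2 = 22.
So the shutdown price is $22.

$22 per unit, at y = 3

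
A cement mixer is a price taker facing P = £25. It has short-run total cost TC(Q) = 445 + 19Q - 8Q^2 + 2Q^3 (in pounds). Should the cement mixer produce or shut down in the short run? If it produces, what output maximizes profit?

Variable cost is VC = 19Q - 8Q^2 + 2Q^3, so AVC = VC/Q = 19 - 8Q + 2Q^2 and MC = dTC/dQ = 19 - 16Q + 6Q^2.
The AVC parabola has its vertex at Q = 8/4 = 2, where AVC = 19 - 8·2 + 2·2^2 = £11.
Because £25 ≥ £11, revenue can cover variable cost; the firm operates.
Set P = MC: 25 = 19 - 16Q + 6Q^2 → -6 - 16Q + 6Q^2 = 0. The roots are Q = -1/3 and Q = 3; the profit-maximizing output is on the rising part of MC, so Q* = 3.
Check: AVC at Q = 3 is £13 ≤ P, so revenue covers variable cost.
Profit = P·Q − TC = 25·3 − 484 = -£409, a loss, but smaller than the £445 fixed cost the firm would lose by shutting down.

Produce at Q = 3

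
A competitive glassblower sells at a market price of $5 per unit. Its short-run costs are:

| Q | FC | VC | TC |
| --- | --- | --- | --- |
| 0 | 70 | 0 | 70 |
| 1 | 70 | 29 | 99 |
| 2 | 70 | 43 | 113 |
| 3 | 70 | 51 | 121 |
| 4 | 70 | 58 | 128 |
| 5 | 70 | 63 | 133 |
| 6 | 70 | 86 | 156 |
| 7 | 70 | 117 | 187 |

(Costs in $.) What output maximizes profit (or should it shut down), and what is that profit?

Compute π = P·Q − TC at each output: Q=0: -70; Q=1: -94; Q=2: -103; Q=3: -106; Q=4: -108; Q=5: -108; Q=6: -126; Q=7: -152.
Profit is highest at Q = 0. Equivalently, the lowest AVC in the table is 63/5 ≈ $12.60 at Q = 5, and P = $5 falls below it — price never covers variable cost, so the firm shuts down and loses only its fixed cost.

Q = 0 (shut down); profit = -$70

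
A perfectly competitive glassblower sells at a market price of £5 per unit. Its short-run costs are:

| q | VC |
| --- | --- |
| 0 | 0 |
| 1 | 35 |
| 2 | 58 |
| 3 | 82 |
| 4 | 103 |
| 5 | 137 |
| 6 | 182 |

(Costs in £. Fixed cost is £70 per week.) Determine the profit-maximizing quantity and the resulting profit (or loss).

q = 0 (shut down); profit = -£70

Compute π = P·q − TC at each output: q=0: -70; q=1: -100; q=2: -118; q=3: -137; q=4: -153; q=5: -182; q=6: -222.
Profit is highest at q = 0. Equivalently, the lowest AVC in the table is 103/4 ≈ £25.75 at q = 4, and P = £5 falls below it — price never covers variable cost, so the firm shuts down and loses only its fixed cost.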